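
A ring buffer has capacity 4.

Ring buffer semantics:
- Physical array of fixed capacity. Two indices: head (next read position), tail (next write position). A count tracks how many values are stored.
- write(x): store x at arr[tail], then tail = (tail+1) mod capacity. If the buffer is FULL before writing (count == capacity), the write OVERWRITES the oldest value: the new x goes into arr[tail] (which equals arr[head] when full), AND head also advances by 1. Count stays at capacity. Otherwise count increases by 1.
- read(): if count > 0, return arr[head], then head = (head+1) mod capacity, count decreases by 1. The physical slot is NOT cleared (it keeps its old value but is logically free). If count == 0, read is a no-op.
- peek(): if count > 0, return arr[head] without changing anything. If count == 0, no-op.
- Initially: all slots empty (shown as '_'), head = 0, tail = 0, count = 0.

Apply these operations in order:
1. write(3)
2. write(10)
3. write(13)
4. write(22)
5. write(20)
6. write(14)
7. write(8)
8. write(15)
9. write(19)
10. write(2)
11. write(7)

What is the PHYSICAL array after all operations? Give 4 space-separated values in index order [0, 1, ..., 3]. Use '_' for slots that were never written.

Answer: 19 2 7 15

Derivation:
After op 1 (write(3)): arr=[3 _ _ _] head=0 tail=1 count=1
After op 2 (write(10)): arr=[3 10 _ _] head=0 tail=2 count=2
After op 3 (write(13)): arr=[3 10 13 _] head=0 tail=3 count=3
After op 4 (write(22)): arr=[3 10 13 22] head=0 tail=0 count=4
After op 5 (write(20)): arr=[20 10 13 22] head=1 tail=1 count=4
After op 6 (write(14)): arr=[20 14 13 22] head=2 tail=2 count=4
After op 7 (write(8)): arr=[20 14 8 22] head=3 tail=3 count=4
After op 8 (write(15)): arr=[20 14 8 15] head=0 tail=0 count=4
After op 9 (write(19)): arr=[19 14 8 15] head=1 tail=1 count=4
After op 10 (write(2)): arr=[19 2 8 15] head=2 tail=2 count=4
After op 11 (write(7)): arr=[19 2 7 15] head=3 tail=3 count=4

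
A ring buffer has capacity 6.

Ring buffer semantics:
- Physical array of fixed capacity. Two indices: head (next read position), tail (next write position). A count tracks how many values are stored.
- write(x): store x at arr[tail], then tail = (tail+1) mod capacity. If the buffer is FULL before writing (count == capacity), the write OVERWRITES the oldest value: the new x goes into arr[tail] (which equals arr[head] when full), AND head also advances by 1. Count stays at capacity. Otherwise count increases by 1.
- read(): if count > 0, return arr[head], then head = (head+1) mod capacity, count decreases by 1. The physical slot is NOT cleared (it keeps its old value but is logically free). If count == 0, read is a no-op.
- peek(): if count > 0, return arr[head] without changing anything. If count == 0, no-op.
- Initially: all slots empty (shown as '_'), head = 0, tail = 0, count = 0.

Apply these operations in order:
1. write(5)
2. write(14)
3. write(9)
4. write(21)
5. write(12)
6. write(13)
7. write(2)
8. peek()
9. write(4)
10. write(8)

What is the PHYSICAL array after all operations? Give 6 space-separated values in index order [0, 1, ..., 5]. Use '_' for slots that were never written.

After op 1 (write(5)): arr=[5 _ _ _ _ _] head=0 tail=1 count=1
After op 2 (write(14)): arr=[5 14 _ _ _ _] head=0 tail=2 count=2
After op 3 (write(9)): arr=[5 14 9 _ _ _] head=0 tail=3 count=3
After op 4 (write(21)): arr=[5 14 9 21 _ _] head=0 tail=4 count=4
After op 5 (write(12)): arr=[5 14 9 21 12 _] head=0 tail=5 count=5
After op 6 (write(13)): arr=[5 14 9 21 12 13] head=0 tail=0 count=6
After op 7 (write(2)): arr=[2 14 9 21 12 13] head=1 tail=1 count=6
After op 8 (peek()): arr=[2 14 9 21 12 13] head=1 tail=1 count=6
After op 9 (write(4)): arr=[2 4 9 21 12 13] head=2 tail=2 count=6
After op 10 (write(8)): arr=[2 4 8 21 12 13] head=3 tail=3 count=6

Answer: 2 4 8 21 12 13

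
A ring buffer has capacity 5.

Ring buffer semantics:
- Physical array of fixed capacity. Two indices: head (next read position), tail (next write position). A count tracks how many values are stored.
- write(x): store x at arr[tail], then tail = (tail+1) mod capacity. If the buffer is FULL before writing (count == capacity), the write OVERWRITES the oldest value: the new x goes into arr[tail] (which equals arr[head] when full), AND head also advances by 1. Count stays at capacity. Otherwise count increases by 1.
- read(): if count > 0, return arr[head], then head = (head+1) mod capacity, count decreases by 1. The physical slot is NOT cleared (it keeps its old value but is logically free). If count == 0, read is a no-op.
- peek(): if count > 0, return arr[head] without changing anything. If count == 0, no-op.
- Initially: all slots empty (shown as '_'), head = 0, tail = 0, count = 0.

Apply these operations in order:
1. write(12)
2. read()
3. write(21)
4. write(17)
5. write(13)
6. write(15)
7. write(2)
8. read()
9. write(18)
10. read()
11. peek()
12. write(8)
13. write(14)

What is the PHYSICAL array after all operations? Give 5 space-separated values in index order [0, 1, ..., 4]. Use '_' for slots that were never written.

Answer: 2 18 8 14 15

Derivation:
After op 1 (write(12)): arr=[12 _ _ _ _] head=0 tail=1 count=1
After op 2 (read()): arr=[12 _ _ _ _] head=1 tail=1 count=0
After op 3 (write(21)): arr=[12 21 _ _ _] head=1 tail=2 count=1
After op 4 (write(17)): arr=[12 21 17 _ _] head=1 tail=3 count=2
After op 5 (write(13)): arr=[12 21 17 13 _] head=1 tail=4 count=3
After op 6 (write(15)): arr=[12 21 17 13 15] head=1 tail=0 count=4
After op 7 (write(2)): arr=[2 21 17 13 15] head=1 tail=1 count=5
After op 8 (read()): arr=[2 21 17 13 15] head=2 tail=1 count=4
After op 9 (write(18)): arr=[2 18 17 13 15] head=2 tail=2 count=5
After op 10 (read()): arr=[2 18 17 13 15] head=3 tail=2 count=4
After op 11 (peek()): arr=[2 18 17 13 15] head=3 tail=2 count=4
After op 12 (write(8)): arr=[2 18 8 13 15] head=3 tail=3 count=5
After op 13 (write(14)): arr=[2 18 8 14 15] head=4 tail=4 count=5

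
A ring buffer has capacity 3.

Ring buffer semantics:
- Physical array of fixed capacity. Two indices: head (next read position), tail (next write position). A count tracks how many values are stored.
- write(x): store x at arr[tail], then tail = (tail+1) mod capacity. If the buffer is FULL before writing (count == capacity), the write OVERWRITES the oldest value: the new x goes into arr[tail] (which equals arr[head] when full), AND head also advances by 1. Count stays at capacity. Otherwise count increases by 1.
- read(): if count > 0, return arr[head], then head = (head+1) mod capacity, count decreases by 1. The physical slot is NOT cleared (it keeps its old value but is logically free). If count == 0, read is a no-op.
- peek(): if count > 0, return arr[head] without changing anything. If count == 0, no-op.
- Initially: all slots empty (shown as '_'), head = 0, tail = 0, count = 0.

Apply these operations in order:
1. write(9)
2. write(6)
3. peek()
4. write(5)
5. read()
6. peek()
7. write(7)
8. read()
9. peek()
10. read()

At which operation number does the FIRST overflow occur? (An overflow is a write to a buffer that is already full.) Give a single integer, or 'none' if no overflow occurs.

Answer: none

Derivation:
After op 1 (write(9)): arr=[9 _ _] head=0 tail=1 count=1
After op 2 (write(6)): arr=[9 6 _] head=0 tail=2 count=2
After op 3 (peek()): arr=[9 6 _] head=0 tail=2 count=2
After op 4 (write(5)): arr=[9 6 5] head=0 tail=0 count=3
After op 5 (read()): arr=[9 6 5] head=1 tail=0 count=2
After op 6 (peek()): arr=[9 6 5] head=1 tail=0 count=2
After op 7 (write(7)): arr=[7 6 5] head=1 tail=1 count=3
After op 8 (read()): arr=[7 6 5] head=2 tail=1 count=2
After op 9 (peek()): arr=[7 6 5] head=2 tail=1 count=2
After op 10 (read()): arr=[7 6 5] head=0 tail=1 count=1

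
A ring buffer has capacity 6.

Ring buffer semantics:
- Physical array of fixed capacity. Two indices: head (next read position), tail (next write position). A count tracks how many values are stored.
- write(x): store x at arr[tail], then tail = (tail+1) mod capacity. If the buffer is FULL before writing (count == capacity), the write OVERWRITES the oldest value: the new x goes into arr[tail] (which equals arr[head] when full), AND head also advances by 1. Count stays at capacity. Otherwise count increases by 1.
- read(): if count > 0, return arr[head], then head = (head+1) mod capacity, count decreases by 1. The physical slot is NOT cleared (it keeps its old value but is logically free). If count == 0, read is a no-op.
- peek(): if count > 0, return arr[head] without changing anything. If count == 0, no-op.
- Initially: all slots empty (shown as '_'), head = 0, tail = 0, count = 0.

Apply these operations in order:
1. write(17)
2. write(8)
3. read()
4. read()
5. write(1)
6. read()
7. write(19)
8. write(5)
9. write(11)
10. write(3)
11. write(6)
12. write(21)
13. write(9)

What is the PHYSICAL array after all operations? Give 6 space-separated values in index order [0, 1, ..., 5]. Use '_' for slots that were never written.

Answer: 3 6 21 9 5 11

Derivation:
After op 1 (write(17)): arr=[17 _ _ _ _ _] head=0 tail=1 count=1
After op 2 (write(8)): arr=[17 8 _ _ _ _] head=0 tail=2 count=2
After op 3 (read()): arr=[17 8 _ _ _ _] head=1 tail=2 count=1
After op 4 (read()): arr=[17 8 _ _ _ _] head=2 tail=2 count=0
After op 5 (write(1)): arr=[17 8 1 _ _ _] head=2 tail=3 count=1
After op 6 (read()): arr=[17 8 1 _ _ _] head=3 tail=3 count=0
After op 7 (write(19)): arr=[17 8 1 19 _ _] head=3 tail=4 count=1
After op 8 (write(5)): arr=[17 8 1 19 5 _] head=3 tail=5 count=2
After op 9 (write(11)): arr=[17 8 1 19 5 11] head=3 tail=0 count=3
After op 10 (write(3)): arr=[3 8 1 19 5 11] head=3 tail=1 count=4
After op 11 (write(6)): arr=[3 6 1 19 5 11] head=3 tail=2 count=5
After op 12 (write(21)): arr=[3 6 21 19 5 11] head=3 tail=3 count=6
After op 13 (write(9)): arr=[3 6 21 9 5 11] head=4 tail=4 count=6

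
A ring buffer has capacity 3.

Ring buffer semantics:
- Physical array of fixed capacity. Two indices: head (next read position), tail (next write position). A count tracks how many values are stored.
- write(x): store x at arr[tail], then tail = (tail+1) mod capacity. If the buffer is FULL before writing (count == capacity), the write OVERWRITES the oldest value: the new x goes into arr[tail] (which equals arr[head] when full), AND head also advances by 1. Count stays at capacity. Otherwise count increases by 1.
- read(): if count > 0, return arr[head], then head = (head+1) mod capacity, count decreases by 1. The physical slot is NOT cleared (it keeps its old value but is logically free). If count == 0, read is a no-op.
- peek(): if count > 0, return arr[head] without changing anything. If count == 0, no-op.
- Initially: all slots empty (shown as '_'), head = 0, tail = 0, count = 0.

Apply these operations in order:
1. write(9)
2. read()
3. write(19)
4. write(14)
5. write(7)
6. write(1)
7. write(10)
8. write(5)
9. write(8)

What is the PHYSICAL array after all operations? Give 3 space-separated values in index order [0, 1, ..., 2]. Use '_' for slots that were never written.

After op 1 (write(9)): arr=[9 _ _] head=0 tail=1 count=1
After op 2 (read()): arr=[9 _ _] head=1 tail=1 count=0
After op 3 (write(19)): arr=[9 19 _] head=1 tail=2 count=1
After op 4 (write(14)): arr=[9 19 14] head=1 tail=0 count=2
After op 5 (write(7)): arr=[7 19 14] head=1 tail=1 count=3
After op 6 (write(1)): arr=[7 1 14] head=2 tail=2 count=3
After op 7 (write(10)): arr=[7 1 10] head=0 tail=0 count=3
After op 8 (write(5)): arr=[5 1 10] head=1 tail=1 count=3
After op 9 (write(8)): arr=[5 8 10] head=2 tail=2 count=3

Answer: 5 8 10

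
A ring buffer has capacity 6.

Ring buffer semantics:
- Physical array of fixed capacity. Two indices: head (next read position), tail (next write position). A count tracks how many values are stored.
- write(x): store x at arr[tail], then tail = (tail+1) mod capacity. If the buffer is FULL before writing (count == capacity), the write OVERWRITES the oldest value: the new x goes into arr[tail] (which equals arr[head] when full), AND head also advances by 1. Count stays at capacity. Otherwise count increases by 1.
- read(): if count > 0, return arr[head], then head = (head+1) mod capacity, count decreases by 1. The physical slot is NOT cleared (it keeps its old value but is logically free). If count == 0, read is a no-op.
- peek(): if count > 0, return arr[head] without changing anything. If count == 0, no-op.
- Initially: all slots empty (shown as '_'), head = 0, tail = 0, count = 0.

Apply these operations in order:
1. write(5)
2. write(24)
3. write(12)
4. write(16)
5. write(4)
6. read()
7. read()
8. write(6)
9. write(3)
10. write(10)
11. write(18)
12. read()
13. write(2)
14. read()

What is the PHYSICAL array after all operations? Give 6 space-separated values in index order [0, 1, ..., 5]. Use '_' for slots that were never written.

Answer: 3 10 18 2 4 6

Derivation:
After op 1 (write(5)): arr=[5 _ _ _ _ _] head=0 tail=1 count=1
After op 2 (write(24)): arr=[5 24 _ _ _ _] head=0 tail=2 count=2
After op 3 (write(12)): arr=[5 24 12 _ _ _] head=0 tail=3 count=3
After op 4 (write(16)): arr=[5 24 12 16 _ _] head=0 tail=4 count=4
After op 5 (write(4)): arr=[5 24 12 16 4 _] head=0 tail=5 count=5
After op 6 (read()): arr=[5 24 12 16 4 _] head=1 tail=5 count=4
After op 7 (read()): arr=[5 24 12 16 4 _] head=2 tail=5 count=3
After op 8 (write(6)): arr=[5 24 12 16 4 6] head=2 tail=0 count=4
After op 9 (write(3)): arr=[3 24 12 16 4 6] head=2 tail=1 count=5
After op 10 (write(10)): arr=[3 10 12 16 4 6] head=2 tail=2 count=6
After op 11 (write(18)): arr=[3 10 18 16 4 6] head=3 tail=3 count=6
After op 12 (read()): arr=[3 10 18 16 4 6] head=4 tail=3 count=5
After op 13 (write(2)): arr=[3 10 18 2 4 6] head=4 tail=4 count=6
After op 14 (read()): arr=[3 10 18 2 4 6] head=5 tail=4 count=5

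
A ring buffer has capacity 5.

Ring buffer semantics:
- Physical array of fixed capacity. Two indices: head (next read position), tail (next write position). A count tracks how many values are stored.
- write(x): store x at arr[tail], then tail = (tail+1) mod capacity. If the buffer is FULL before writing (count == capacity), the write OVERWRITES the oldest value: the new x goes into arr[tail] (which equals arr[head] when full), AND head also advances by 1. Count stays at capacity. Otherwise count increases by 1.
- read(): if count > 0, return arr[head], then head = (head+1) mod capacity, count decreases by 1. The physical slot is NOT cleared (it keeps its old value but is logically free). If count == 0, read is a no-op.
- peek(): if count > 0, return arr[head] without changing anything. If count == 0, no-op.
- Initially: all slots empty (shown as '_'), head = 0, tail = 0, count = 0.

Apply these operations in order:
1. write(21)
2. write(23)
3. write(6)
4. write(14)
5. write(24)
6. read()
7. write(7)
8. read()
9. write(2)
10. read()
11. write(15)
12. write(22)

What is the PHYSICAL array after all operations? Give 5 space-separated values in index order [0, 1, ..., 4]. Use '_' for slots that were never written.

Answer: 7 2 15 22 24

Derivation:
After op 1 (write(21)): arr=[21 _ _ _ _] head=0 tail=1 count=1
After op 2 (write(23)): arr=[21 23 _ _ _] head=0 tail=2 count=2
After op 3 (write(6)): arr=[21 23 6 _ _] head=0 tail=3 count=3
After op 4 (write(14)): arr=[21 23 6 14 _] head=0 tail=4 count=4
After op 5 (write(24)): arr=[21 23 6 14 24] head=0 tail=0 count=5
After op 6 (read()): arr=[21 23 6 14 24] head=1 tail=0 count=4
After op 7 (write(7)): arr=[7 23 6 14 24] head=1 tail=1 count=5
After op 8 (read()): arr=[7 23 6 14 24] head=2 tail=1 count=4
After op 9 (write(2)): arr=[7 2 6 14 24] head=2 tail=2 count=5
After op 10 (read()): arr=[7 2 6 14 24] head=3 tail=2 count=4
After op 11 (write(15)): arr=[7 2 15 14 24] head=3 tail=3 count=5
After op 12 (write(22)): arr=[7 2 15 22 24] head=4 tail=4 count=5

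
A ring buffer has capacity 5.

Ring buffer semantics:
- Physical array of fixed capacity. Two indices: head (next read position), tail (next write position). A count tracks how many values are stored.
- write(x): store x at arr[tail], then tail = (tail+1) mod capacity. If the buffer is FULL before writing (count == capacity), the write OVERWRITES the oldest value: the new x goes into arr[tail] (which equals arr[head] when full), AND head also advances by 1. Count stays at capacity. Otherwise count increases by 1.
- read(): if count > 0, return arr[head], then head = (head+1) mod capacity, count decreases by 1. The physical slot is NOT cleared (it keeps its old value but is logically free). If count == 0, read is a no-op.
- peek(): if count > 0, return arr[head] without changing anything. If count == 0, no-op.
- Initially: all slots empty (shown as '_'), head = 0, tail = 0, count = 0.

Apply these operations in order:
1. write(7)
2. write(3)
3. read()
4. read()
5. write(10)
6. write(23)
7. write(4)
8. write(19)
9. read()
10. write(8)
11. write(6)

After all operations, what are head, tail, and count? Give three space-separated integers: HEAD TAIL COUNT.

Answer: 3 3 5

Derivation:
After op 1 (write(7)): arr=[7 _ _ _ _] head=0 tail=1 count=1
After op 2 (write(3)): arr=[7 3 _ _ _] head=0 tail=2 count=2
After op 3 (read()): arr=[7 3 _ _ _] head=1 tail=2 count=1
After op 4 (read()): arr=[7 3 _ _ _] head=2 tail=2 count=0
After op 5 (write(10)): arr=[7 3 10 _ _] head=2 tail=3 count=1
After op 6 (write(23)): arr=[7 3 10 23 _] head=2 tail=4 count=2
After op 7 (write(4)): arr=[7 3 10 23 4] head=2 tail=0 count=3
After op 8 (write(19)): arr=[19 3 10 23 4] head=2 tail=1 count=4
After op 9 (read()): arr=[19 3 10 23 4] head=3 tail=1 count=3
After op 10 (write(8)): arr=[19 8 10 23 4] head=3 tail=2 count=4
After op 11 (write(6)): arr=[19 8 6 23 4] head=3 tail=3 count=5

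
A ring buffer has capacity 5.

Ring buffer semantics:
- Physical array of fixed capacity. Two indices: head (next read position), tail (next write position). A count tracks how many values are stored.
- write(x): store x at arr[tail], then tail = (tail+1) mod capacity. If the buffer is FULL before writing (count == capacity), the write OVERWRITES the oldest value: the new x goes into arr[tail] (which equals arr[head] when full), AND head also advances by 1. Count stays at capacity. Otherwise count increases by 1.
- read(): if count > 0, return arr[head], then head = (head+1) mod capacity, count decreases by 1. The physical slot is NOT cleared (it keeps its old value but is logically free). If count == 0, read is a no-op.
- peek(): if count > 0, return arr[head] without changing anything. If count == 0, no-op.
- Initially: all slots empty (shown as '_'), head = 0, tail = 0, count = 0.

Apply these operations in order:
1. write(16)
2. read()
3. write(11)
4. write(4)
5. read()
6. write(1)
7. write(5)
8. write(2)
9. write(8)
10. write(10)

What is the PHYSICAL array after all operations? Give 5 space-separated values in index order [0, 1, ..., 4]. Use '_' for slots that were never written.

After op 1 (write(16)): arr=[16 _ _ _ _] head=0 tail=1 count=1
After op 2 (read()): arr=[16 _ _ _ _] head=1 tail=1 count=0
After op 3 (write(11)): arr=[16 11 _ _ _] head=1 tail=2 count=1
After op 4 (write(4)): arr=[16 11 4 _ _] head=1 tail=3 count=2
After op 5 (read()): arr=[16 11 4 _ _] head=2 tail=3 count=1
After op 6 (write(1)): arr=[16 11 4 1 _] head=2 tail=4 count=2
After op 7 (write(5)): arr=[16 11 4 1 5] head=2 tail=0 count=3
After op 8 (write(2)): arr=[2 11 4 1 5] head=2 tail=1 count=4
After op 9 (write(8)): arr=[2 8 4 1 5] head=2 tail=2 count=5
After op 10 (write(10)): arr=[2 8 10 1 5] head=3 tail=3 count=5

Answer: 2 8 10 1 5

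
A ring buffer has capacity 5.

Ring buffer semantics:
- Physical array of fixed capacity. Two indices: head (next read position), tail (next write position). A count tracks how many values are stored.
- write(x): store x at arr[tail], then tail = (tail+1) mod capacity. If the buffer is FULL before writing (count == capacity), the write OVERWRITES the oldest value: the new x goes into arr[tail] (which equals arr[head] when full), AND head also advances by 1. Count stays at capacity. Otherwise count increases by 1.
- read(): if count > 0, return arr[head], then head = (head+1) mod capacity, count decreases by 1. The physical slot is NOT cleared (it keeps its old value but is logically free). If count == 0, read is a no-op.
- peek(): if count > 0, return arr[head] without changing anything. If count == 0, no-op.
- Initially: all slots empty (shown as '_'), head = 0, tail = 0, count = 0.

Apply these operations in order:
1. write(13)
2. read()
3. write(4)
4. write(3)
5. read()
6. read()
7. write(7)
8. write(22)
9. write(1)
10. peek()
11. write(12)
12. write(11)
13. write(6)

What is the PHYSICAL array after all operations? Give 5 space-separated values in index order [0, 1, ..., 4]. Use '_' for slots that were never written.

Answer: 1 12 11 6 22

Derivation:
After op 1 (write(13)): arr=[13 _ _ _ _] head=0 tail=1 count=1
After op 2 (read()): arr=[13 _ _ _ _] head=1 tail=1 count=0
After op 3 (write(4)): arr=[13 4 _ _ _] head=1 tail=2 count=1
After op 4 (write(3)): arr=[13 4 3 _ _] head=1 tail=3 count=2
After op 5 (read()): arr=[13 4 3 _ _] head=2 tail=3 count=1
After op 6 (read()): arr=[13 4 3 _ _] head=3 tail=3 count=0
After op 7 (write(7)): arr=[13 4 3 7 _] head=3 tail=4 count=1
After op 8 (write(22)): arr=[13 4 3 7 22] head=3 tail=0 count=2
After op 9 (write(1)): arr=[1 4 3 7 22] head=3 tail=1 count=3
After op 10 (peek()): arr=[1 4 3 7 22] head=3 tail=1 count=3
After op 11 (write(12)): arr=[1 12 3 7 22] head=3 tail=2 count=4
After op 12 (write(11)): arr=[1 12 11 7 22] head=3 tail=3 count=5
After op 13 (write(6)): arr=[1 12 11 6 22] head=4 tail=4 count=5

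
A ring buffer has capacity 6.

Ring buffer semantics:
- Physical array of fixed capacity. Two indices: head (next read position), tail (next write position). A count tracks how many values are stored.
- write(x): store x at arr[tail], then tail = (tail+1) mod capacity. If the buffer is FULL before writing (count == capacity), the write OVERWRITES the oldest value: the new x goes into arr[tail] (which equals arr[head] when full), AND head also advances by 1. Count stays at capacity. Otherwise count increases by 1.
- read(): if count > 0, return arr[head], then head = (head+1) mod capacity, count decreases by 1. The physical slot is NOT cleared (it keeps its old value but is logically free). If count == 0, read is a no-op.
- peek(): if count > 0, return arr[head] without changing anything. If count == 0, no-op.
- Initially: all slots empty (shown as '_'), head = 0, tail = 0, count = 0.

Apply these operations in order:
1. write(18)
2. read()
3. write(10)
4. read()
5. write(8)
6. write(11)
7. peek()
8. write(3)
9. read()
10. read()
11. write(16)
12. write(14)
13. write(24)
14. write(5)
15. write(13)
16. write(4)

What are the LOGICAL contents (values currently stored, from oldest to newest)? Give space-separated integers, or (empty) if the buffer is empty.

Answer: 16 14 24 5 13 4

Derivation:
After op 1 (write(18)): arr=[18 _ _ _ _ _] head=0 tail=1 count=1
After op 2 (read()): arr=[18 _ _ _ _ _] head=1 tail=1 count=0
After op 3 (write(10)): arr=[18 10 _ _ _ _] head=1 tail=2 count=1
After op 4 (read()): arr=[18 10 _ _ _ _] head=2 tail=2 count=0
After op 5 (write(8)): arr=[18 10 8 _ _ _] head=2 tail=3 count=1
After op 6 (write(11)): arr=[18 10 8 11 _ _] head=2 tail=4 count=2
After op 7 (peek()): arr=[18 10 8 11 _ _] head=2 tail=4 count=2
After op 8 (write(3)): arr=[18 10 8 11 3 _] head=2 tail=5 count=3
After op 9 (read()): arr=[18 10 8 11 3 _] head=3 tail=5 count=2
After op 10 (read()): arr=[18 10 8 11 3 _] head=4 tail=5 count=1
After op 11 (write(16)): arr=[18 10 8 11 3 16] head=4 tail=0 count=2
After op 12 (write(14)): arr=[14 10 8 11 3 16] head=4 tail=1 count=3
After op 13 (write(24)): arr=[14 24 8 11 3 16] head=4 tail=2 count=4
After op 14 (write(5)): arr=[14 24 5 11 3 16] head=4 tail=3 count=5
After op 15 (write(13)): arr=[14 24 5 13 3 16] head=4 tail=4 count=6
After op 16 (write(4)): arr=[14 24 5 13 4 16] head=5 tail=5 count=6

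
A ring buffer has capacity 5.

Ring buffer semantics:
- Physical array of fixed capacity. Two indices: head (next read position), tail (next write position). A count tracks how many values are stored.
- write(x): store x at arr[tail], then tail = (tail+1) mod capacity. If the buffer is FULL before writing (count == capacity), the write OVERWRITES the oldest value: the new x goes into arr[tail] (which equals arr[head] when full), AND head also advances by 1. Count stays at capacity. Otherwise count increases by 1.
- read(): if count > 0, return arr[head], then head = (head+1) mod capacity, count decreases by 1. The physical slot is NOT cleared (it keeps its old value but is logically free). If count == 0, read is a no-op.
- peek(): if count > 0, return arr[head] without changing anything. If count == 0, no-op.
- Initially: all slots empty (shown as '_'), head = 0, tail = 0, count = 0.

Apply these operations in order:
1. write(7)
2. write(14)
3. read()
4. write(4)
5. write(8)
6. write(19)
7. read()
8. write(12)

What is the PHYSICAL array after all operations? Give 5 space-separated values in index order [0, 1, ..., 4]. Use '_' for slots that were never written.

After op 1 (write(7)): arr=[7 _ _ _ _] head=0 tail=1 count=1
After op 2 (write(14)): arr=[7 14 _ _ _] head=0 tail=2 count=2
After op 3 (read()): arr=[7 14 _ _ _] head=1 tail=2 count=1
After op 4 (write(4)): arr=[7 14 4 _ _] head=1 tail=3 count=2
After op 5 (write(8)): arr=[7 14 4 8 _] head=1 tail=4 count=3
After op 6 (write(19)): arr=[7 14 4 8 19] head=1 tail=0 count=4
After op 7 (read()): arr=[7 14 4 8 19] head=2 tail=0 count=3
After op 8 (write(12)): arr=[12 14 4 8 19] head=2 tail=1 count=4

Answer: 12 14 4 8 19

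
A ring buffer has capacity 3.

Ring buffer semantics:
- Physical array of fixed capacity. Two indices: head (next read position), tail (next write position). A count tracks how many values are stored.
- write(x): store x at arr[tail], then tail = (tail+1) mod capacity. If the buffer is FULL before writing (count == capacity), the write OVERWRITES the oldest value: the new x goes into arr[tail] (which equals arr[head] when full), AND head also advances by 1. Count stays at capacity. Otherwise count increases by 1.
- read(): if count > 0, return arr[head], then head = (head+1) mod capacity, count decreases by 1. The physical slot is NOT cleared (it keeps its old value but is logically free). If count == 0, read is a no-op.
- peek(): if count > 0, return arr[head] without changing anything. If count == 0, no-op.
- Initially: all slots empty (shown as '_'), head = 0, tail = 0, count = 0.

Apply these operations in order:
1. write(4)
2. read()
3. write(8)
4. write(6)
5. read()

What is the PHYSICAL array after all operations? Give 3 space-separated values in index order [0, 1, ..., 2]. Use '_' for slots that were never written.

After op 1 (write(4)): arr=[4 _ _] head=0 tail=1 count=1
After op 2 (read()): arr=[4 _ _] head=1 tail=1 count=0
After op 3 (write(8)): arr=[4 8 _] head=1 tail=2 count=1
After op 4 (write(6)): arr=[4 8 6] head=1 tail=0 count=2
After op 5 (read()): arr=[4 8 6] head=2 tail=0 count=1

Answer: 4 8 6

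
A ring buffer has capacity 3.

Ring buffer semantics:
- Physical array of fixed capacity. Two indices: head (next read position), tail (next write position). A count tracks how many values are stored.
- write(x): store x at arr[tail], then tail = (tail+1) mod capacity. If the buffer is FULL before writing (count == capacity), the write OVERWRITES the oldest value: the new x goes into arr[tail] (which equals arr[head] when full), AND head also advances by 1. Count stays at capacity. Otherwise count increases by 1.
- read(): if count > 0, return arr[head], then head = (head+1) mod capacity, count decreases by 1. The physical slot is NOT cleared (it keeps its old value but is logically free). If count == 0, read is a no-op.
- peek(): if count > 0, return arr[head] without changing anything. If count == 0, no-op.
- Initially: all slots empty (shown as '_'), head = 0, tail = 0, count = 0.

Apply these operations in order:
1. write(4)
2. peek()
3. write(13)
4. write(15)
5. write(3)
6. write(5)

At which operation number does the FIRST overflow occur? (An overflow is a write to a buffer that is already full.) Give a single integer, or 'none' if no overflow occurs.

After op 1 (write(4)): arr=[4 _ _] head=0 tail=1 count=1
After op 2 (peek()): arr=[4 _ _] head=0 tail=1 count=1
After op 3 (write(13)): arr=[4 13 _] head=0 tail=2 count=2
After op 4 (write(15)): arr=[4 13 15] head=0 tail=0 count=3
After op 5 (write(3)): arr=[3 13 15] head=1 tail=1 count=3
After op 6 (write(5)): arr=[3 5 15] head=2 tail=2 count=3

Answer: 5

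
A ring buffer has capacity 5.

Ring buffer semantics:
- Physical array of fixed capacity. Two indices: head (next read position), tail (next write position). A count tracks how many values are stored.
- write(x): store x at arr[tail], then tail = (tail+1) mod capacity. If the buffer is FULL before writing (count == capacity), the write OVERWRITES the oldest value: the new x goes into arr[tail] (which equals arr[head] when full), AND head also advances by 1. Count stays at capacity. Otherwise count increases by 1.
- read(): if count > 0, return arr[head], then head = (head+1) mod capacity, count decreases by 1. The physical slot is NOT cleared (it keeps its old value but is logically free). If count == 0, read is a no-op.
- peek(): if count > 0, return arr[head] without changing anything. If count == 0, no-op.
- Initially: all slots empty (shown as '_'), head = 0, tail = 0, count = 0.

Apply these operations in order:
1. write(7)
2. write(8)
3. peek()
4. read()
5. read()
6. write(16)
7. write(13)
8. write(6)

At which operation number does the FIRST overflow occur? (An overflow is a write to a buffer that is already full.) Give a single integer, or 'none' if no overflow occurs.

Answer: none

Derivation:
After op 1 (write(7)): arr=[7 _ _ _ _] head=0 tail=1 count=1
After op 2 (write(8)): arr=[7 8 _ _ _] head=0 tail=2 count=2
After op 3 (peek()): arr=[7 8 _ _ _] head=0 tail=2 count=2
After op 4 (read()): arr=[7 8 _ _ _] head=1 tail=2 count=1
After op 5 (read()): arr=[7 8 _ _ _] head=2 tail=2 count=0
After op 6 (write(16)): arr=[7 8 16 _ _] head=2 tail=3 count=1
After op 7 (write(13)): arr=[7 8 16 13 _] head=2 tail=4 count=2
After op 8 (write(6)): arr=[7 8 16 13 6] head=2 tail=0 count=3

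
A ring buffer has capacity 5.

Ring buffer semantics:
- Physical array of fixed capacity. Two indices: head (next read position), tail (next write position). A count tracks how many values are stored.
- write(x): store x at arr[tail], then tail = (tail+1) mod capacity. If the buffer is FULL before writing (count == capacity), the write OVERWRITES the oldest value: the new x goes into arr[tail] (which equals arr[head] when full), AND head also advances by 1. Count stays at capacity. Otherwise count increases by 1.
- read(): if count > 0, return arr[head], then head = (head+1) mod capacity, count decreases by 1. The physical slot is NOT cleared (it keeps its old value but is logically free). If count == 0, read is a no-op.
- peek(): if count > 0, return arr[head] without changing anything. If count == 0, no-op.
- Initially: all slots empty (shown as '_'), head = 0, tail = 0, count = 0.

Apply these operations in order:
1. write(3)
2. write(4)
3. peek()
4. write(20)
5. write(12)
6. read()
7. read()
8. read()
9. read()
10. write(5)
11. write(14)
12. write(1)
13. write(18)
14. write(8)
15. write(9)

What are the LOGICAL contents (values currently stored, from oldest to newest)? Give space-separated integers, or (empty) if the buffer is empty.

After op 1 (write(3)): arr=[3 _ _ _ _] head=0 tail=1 count=1
After op 2 (write(4)): arr=[3 4 _ _ _] head=0 tail=2 count=2
After op 3 (peek()): arr=[3 4 _ _ _] head=0 tail=2 count=2
After op 4 (write(20)): arr=[3 4 20 _ _] head=0 tail=3 count=3
After op 5 (write(12)): arr=[3 4 20 12 _] head=0 tail=4 count=4
After op 6 (read()): arr=[3 4 20 12 _] head=1 tail=4 count=3
After op 7 (read()): arr=[3 4 20 12 _] head=2 tail=4 count=2
After op 8 (read()): arr=[3 4 20 12 _] head=3 tail=4 count=1
After op 9 (read()): arr=[3 4 20 12 _] head=4 tail=4 count=0
After op 10 (write(5)): arr=[3 4 20 12 5] head=4 tail=0 count=1
After op 11 (write(14)): arr=[14 4 20 12 5] head=4 tail=1 count=2
After op 12 (write(1)): arr=[14 1 20 12 5] head=4 tail=2 count=3
After op 13 (write(18)): arr=[14 1 18 12 5] head=4 tail=3 count=4
After op 14 (write(8)): arr=[14 1 18 8 5] head=4 tail=4 count=5
After op 15 (write(9)): arr=[14 1 18 8 9] head=0 tail=0 count=5

Answer: 14 1 18 8 9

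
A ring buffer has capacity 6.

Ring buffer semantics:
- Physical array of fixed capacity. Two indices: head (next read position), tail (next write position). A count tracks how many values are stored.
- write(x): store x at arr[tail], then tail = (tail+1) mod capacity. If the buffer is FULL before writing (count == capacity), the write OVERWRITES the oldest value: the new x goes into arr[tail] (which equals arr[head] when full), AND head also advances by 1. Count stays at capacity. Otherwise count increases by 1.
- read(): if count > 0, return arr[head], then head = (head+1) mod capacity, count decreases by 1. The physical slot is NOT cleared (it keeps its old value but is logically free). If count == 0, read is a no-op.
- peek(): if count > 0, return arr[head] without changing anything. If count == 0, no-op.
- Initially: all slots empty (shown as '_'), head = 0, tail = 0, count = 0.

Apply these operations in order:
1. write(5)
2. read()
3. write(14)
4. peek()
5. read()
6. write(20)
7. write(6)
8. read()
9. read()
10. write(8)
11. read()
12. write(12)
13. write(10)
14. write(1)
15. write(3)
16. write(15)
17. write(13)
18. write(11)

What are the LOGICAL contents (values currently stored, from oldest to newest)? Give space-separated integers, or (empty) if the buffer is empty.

After op 1 (write(5)): arr=[5 _ _ _ _ _] head=0 tail=1 count=1
After op 2 (read()): arr=[5 _ _ _ _ _] head=1 tail=1 count=0
After op 3 (write(14)): arr=[5 14 _ _ _ _] head=1 tail=2 count=1
After op 4 (peek()): arr=[5 14 _ _ _ _] head=1 tail=2 count=1
After op 5 (read()): arr=[5 14 _ _ _ _] head=2 tail=2 count=0
After op 6 (write(20)): arr=[5 14 20 _ _ _] head=2 tail=3 count=1
After op 7 (write(6)): arr=[5 14 20 6 _ _] head=2 tail=4 count=2
After op 8 (read()): arr=[5 14 20 6 _ _] head=3 tail=4 count=1
After op 9 (read()): arr=[5 14 20 6 _ _] head=4 tail=4 count=0
After op 10 (write(8)): arr=[5 14 20 6 8 _] head=4 tail=5 count=1
After op 11 (read()): arr=[5 14 20 6 8 _] head=5 tail=5 count=0
After op 12 (write(12)): arr=[5 14 20 6 8 12] head=5 tail=0 count=1
After op 13 (write(10)): arr=[10 14 20 6 8 12] head=5 tail=1 count=2
After op 14 (write(1)): arr=[10 1 20 6 8 12] head=5 tail=2 count=3
After op 15 (write(3)): arr=[10 1 3 6 8 12] head=5 tail=3 count=4
After op 16 (write(15)): arr=[10 1 3 15 8 12] head=5 tail=4 count=5
After op 17 (write(13)): arr=[10 1 3 15 13 12] head=5 tail=5 count=6
After op 18 (write(11)): arr=[10 1 3 15 13 11] head=0 tail=0 count=6

Answer: 10 1 3 15 13 11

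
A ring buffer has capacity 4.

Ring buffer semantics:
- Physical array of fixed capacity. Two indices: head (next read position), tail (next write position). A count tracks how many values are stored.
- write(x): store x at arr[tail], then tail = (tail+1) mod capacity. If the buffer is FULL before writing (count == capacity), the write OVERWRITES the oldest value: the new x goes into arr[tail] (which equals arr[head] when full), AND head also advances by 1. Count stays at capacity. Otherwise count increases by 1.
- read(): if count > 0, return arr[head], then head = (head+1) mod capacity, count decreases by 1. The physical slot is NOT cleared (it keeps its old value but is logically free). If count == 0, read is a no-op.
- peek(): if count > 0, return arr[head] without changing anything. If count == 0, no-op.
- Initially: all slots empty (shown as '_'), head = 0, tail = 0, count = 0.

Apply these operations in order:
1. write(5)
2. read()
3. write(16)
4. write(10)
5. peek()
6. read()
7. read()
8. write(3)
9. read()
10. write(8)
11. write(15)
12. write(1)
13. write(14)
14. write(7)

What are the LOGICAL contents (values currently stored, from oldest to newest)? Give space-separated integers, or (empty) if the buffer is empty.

After op 1 (write(5)): arr=[5 _ _ _] head=0 tail=1 count=1
After op 2 (read()): arr=[5 _ _ _] head=1 tail=1 count=0
After op 3 (write(16)): arr=[5 16 _ _] head=1 tail=2 count=1
After op 4 (write(10)): arr=[5 16 10 _] head=1 tail=3 count=2
After op 5 (peek()): arr=[5 16 10 _] head=1 tail=3 count=2
After op 6 (read()): arr=[5 16 10 _] head=2 tail=3 count=1
After op 7 (read()): arr=[5 16 10 _] head=3 tail=3 count=0
After op 8 (write(3)): arr=[5 16 10 3] head=3 tail=0 count=1
After op 9 (read()): arr=[5 16 10 3] head=0 tail=0 count=0
After op 10 (write(8)): arr=[8 16 10 3] head=0 tail=1 count=1
After op 11 (write(15)): arr=[8 15 10 3] head=0 tail=2 count=2
After op 12 (write(1)): arr=[8 15 1 3] head=0 tail=3 count=3
After op 13 (write(14)): arr=[8 15 1 14] head=0 tail=0 count=4
After op 14 (write(7)): arr=[7 15 1 14] head=1 tail=1 count=4

Answer: 15 1 14 7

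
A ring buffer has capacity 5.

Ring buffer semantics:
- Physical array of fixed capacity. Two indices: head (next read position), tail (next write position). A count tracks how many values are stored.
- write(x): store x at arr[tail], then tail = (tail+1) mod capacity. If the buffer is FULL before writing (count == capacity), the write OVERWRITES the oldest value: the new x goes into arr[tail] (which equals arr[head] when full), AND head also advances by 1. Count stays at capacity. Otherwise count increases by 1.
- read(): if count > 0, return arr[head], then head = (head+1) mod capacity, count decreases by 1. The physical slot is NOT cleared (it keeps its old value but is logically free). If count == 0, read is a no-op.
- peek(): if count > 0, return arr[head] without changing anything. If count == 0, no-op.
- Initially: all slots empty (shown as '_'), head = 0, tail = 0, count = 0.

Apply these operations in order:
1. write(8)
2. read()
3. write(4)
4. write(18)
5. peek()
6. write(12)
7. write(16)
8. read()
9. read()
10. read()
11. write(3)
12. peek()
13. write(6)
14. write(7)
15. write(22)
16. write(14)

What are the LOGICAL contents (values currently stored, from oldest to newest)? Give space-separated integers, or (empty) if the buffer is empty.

After op 1 (write(8)): arr=[8 _ _ _ _] head=0 tail=1 count=1
After op 2 (read()): arr=[8 _ _ _ _] head=1 tail=1 count=0
After op 3 (write(4)): arr=[8 4 _ _ _] head=1 tail=2 count=1
After op 4 (write(18)): arr=[8 4 18 _ _] head=1 tail=3 count=2
After op 5 (peek()): arr=[8 4 18 _ _] head=1 tail=3 count=2
After op 6 (write(12)): arr=[8 4 18 12 _] head=1 tail=4 count=3
After op 7 (write(16)): arr=[8 4 18 12 16] head=1 tail=0 count=4
After op 8 (read()): arr=[8 4 18 12 16] head=2 tail=0 count=3
After op 9 (read()): arr=[8 4 18 12 16] head=3 tail=0 count=2
After op 10 (read()): arr=[8 4 18 12 16] head=4 tail=0 count=1
After op 11 (write(3)): arr=[3 4 18 12 16] head=4 tail=1 count=2
After op 12 (peek()): arr=[3 4 18 12 16] head=4 tail=1 count=2
After op 13 (write(6)): arr=[3 6 18 12 16] head=4 tail=2 count=3
After op 14 (write(7)): arr=[3 6 7 12 16] head=4 tail=3 count=4
After op 15 (write(22)): arr=[3 6 7 22 16] head=4 tail=4 count=5
After op 16 (write(14)): arr=[3 6 7 22 14] head=0 tail=0 count=5

Answer: 3 6 7 22 14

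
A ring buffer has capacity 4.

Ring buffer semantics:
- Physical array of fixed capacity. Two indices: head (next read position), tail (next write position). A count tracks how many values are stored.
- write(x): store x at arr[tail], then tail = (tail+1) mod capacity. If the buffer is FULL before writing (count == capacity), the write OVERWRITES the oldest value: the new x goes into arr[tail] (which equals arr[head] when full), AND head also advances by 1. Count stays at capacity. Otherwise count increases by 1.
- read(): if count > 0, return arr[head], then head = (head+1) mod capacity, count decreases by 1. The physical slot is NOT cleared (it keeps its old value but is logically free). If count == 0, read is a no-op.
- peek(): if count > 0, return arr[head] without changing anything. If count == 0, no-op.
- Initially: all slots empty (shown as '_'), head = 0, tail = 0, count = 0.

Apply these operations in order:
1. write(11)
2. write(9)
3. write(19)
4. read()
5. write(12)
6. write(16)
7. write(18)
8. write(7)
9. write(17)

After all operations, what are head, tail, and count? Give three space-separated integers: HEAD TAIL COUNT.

After op 1 (write(11)): arr=[11 _ _ _] head=0 tail=1 count=1
After op 2 (write(9)): arr=[11 9 _ _] head=0 tail=2 count=2
After op 3 (write(19)): arr=[11 9 19 _] head=0 tail=3 count=3
After op 4 (read()): arr=[11 9 19 _] head=1 tail=3 count=2
After op 5 (write(12)): arr=[11 9 19 12] head=1 tail=0 count=3
After op 6 (write(16)): arr=[16 9 19 12] head=1 tail=1 count=4
After op 7 (write(18)): arr=[16 18 19 12] head=2 tail=2 count=4
After op 8 (write(7)): arr=[16 18 7 12] head=3 tail=3 count=4
After op 9 (write(17)): arr=[16 18 7 17] head=0 tail=0 count=4

Answer: 0 0 4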